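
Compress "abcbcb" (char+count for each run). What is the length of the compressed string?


Input: abcbcb
Runs:
  'a' x 1 => "a1"
  'b' x 1 => "b1"
  'c' x 1 => "c1"
  'b' x 1 => "b1"
  'c' x 1 => "c1"
  'b' x 1 => "b1"
Compressed: "a1b1c1b1c1b1"
Compressed length: 12

12


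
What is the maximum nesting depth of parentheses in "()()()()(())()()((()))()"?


Input: "()()()()(())()()((()))()"
Tracking depth:
  Position 0 '(': depth becomes 1
  Position 1 ')': depth becomes 0
  Position 2 '(': depth becomes 1
  Position 3 ')': depth becomes 0
  Position 4 '(': depth becomes 1
  Position 5 ')': depth becomes 0
  Position 6 '(': depth becomes 1
  Position 7 ')': depth becomes 0
  Position 8 '(': depth becomes 1
  Position 9 '(': depth becomes 2
  Position 10 ')': depth becomes 1
  Position 11 ')': depth becomes 0
  Position 12 '(': depth becomes 1
  Position 13 ')': depth becomes 0
  Position 14 '(': depth becomes 1
  Position 15 ')': depth becomes 0
  Position 16 '(': depth becomes 1
  Position 17 '(': depth becomes 2
  Position 18 '(': depth becomes 3
  Position 19 ')': depth becomes 2
  Position 20 ')': depth becomes 1
  Position 21 ')': depth becomes 0
  Position 22 '(': depth becomes 1
  Position 23 ')': depth becomes 0
Maximum depth reached: 3

3


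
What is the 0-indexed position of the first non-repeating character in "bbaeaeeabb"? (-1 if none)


Input: bbaeaeeabb
Character frequencies:
  'a': 3
  'b': 4
  'e': 3
Scanning left to right for freq == 1:
  Position 0 ('b'): freq=4, skip
  Position 1 ('b'): freq=4, skip
  Position 2 ('a'): freq=3, skip
  Position 3 ('e'): freq=3, skip
  Position 4 ('a'): freq=3, skip
  Position 5 ('e'): freq=3, skip
  Position 6 ('e'): freq=3, skip
  Position 7 ('a'): freq=3, skip
  Position 8 ('b'): freq=4, skip
  Position 9 ('b'): freq=4, skip
  No unique character found => answer = -1

-1


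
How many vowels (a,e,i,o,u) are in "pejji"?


Input: pejji
Checking each character:
  'p' at position 0: consonant
  'e' at position 1: vowel (running total: 1)
  'j' at position 2: consonant
  'j' at position 3: consonant
  'i' at position 4: vowel (running total: 2)
Total vowels: 2

2


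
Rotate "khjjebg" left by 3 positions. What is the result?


Input: "khjjebg", rotate left by 3
First 3 characters: "khj"
Remaining characters: "jebg"
Concatenate remaining + first: "jebg" + "khj" = "jebgkhj"

jebgkhj


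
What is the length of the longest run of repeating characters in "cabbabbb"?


Input: "cabbabbb"
Scanning for longest run:
  Position 1 ('a'): new char, reset run to 1
  Position 2 ('b'): new char, reset run to 1
  Position 3 ('b'): continues run of 'b', length=2
  Position 4 ('a'): new char, reset run to 1
  Position 5 ('b'): new char, reset run to 1
  Position 6 ('b'): continues run of 'b', length=2
  Position 7 ('b'): continues run of 'b', length=3
Longest run: 'b' with length 3

3


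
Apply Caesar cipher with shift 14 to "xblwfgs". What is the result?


Caesar cipher: shift "xblwfgs" by 14
  'x' (pos 23) + 14 = pos 11 = 'l'
  'b' (pos 1) + 14 = pos 15 = 'p'
  'l' (pos 11) + 14 = pos 25 = 'z'
  'w' (pos 22) + 14 = pos 10 = 'k'
  'f' (pos 5) + 14 = pos 19 = 't'
  'g' (pos 6) + 14 = pos 20 = 'u'
  's' (pos 18) + 14 = pos 6 = 'g'
Result: lpzktug

lpzktug


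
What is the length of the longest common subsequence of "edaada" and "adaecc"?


LCS of "edaada" and "adaecc"
DP table:
           a    d    a    e    c    c
      0    0    0    0    0    0    0
  e   0    0    0    0    1    1    1
  d   0    0    1    1    1    1    1
  a   0    1    1    2    2    2    2
  a   0    1    1    2    2    2    2
  d   0    1    2    2    2    2    2
  a   0    1    2    3    3    3    3
LCS length = dp[6][6] = 3

3


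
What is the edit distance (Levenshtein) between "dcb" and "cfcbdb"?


Computing edit distance: "dcb" -> "cfcbdb"
DP table:
           c    f    c    b    d    b
      0    1    2    3    4    5    6
  d   1    1    2    3    4    4    5
  c   2    1    2    2    3    4    5
  b   3    2    2    3    2    3    4
Edit distance = dp[3][6] = 4

4


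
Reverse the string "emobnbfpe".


Input: emobnbfpe
Reading characters right to left:
  Position 8: 'e'
  Position 7: 'p'
  Position 6: 'f'
  Position 5: 'b'
  Position 4: 'n'
  Position 3: 'b'
  Position 2: 'o'
  Position 1: 'm'
  Position 0: 'e'
Reversed: epfbnbome

epfbnbome


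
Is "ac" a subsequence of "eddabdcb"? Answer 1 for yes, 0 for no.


Check if "ac" is a subsequence of "eddabdcb"
Greedy scan:
  Position 0 ('e'): no match needed
  Position 1 ('d'): no match needed
  Position 2 ('d'): no match needed
  Position 3 ('a'): matches sub[0] = 'a'
  Position 4 ('b'): no match needed
  Position 5 ('d'): no match needed
  Position 6 ('c'): matches sub[1] = 'c'
  Position 7 ('b'): no match needed
All 2 characters matched => is a subsequence

1


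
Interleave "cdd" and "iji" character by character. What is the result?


Interleaving "cdd" and "iji":
  Position 0: 'c' from first, 'i' from second => "ci"
  Position 1: 'd' from first, 'j' from second => "dj"
  Position 2: 'd' from first, 'i' from second => "di"
Result: cidjdi

cidjdi


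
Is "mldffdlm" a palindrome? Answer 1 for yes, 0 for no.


Input: mldffdlm
Reversed: mldffdlm
  Compare pos 0 ('m') with pos 7 ('m'): match
  Compare pos 1 ('l') with pos 6 ('l'): match
  Compare pos 2 ('d') with pos 5 ('d'): match
  Compare pos 3 ('f') with pos 4 ('f'): match
Result: palindrome

1


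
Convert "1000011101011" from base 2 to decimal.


Input: "1000011101011" in base 2
Positional expansion:
  Digit '1' (value 1) x 2^12 = 4096
  Digit '0' (value 0) x 2^11 = 0
  Digit '0' (value 0) x 2^10 = 0
  Digit '0' (value 0) x 2^9 = 0
  Digit '0' (value 0) x 2^8 = 0
  Digit '1' (value 1) x 2^7 = 128
  Digit '1' (value 1) x 2^6 = 64
  Digit '1' (value 1) x 2^5 = 32
  Digit '0' (value 0) x 2^4 = 0
  Digit '1' (value 1) x 2^3 = 8
  Digit '0' (value 0) x 2^2 = 0
  Digit '1' (value 1) x 2^1 = 2
  Digit '1' (value 1) x 2^0 = 1
Sum = 4331

4331


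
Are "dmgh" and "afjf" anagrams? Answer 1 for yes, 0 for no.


Strings: "dmgh", "afjf"
Sorted first:  dghm
Sorted second: affj
Differ at position 0: 'd' vs 'a' => not anagrams

0


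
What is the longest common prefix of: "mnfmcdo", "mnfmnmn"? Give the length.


Words: mnfmcdo, mnfmnmn
  Position 0: all 'm' => match
  Position 1: all 'n' => match
  Position 2: all 'f' => match
  Position 3: all 'm' => match
  Position 4: ('c', 'n') => mismatch, stop
LCP = "mnfm" (length 4)

4


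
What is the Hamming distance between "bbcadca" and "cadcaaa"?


Comparing "bbcadca" and "cadcaaa" position by position:
  Position 0: 'b' vs 'c' => differ
  Position 1: 'b' vs 'a' => differ
  Position 2: 'c' vs 'd' => differ
  Position 3: 'a' vs 'c' => differ
  Position 4: 'd' vs 'a' => differ
  Position 5: 'c' vs 'a' => differ
  Position 6: 'a' vs 'a' => same
Total differences (Hamming distance): 6

6


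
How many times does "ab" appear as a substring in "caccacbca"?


Searching for "ab" in "caccacbca"
Scanning each position:
  Position 0: "ca" => no
  Position 1: "ac" => no
  Position 2: "cc" => no
  Position 3: "ca" => no
  Position 4: "ac" => no
  Position 5: "cb" => no
  Position 6: "bc" => no
  Position 7: "ca" => no
Total occurrences: 0

0


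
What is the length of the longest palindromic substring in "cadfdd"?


Input: "cadfdd"
Checking substrings for palindromes:
  [2:5] "dfd" (len 3) => palindrome
  [4:6] "dd" (len 2) => palindrome
Longest palindromic substring: "dfd" with length 3

3


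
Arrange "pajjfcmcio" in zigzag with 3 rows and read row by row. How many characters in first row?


Zigzag "pajjfcmcio" into 3 rows:
Placing characters:
  'p' => row 0
  'a' => row 1
  'j' => row 2
  'j' => row 1
  'f' => row 0
  'c' => row 1
  'm' => row 2
  'c' => row 1
  'i' => row 0
  'o' => row 1
Rows:
  Row 0: "pfi"
  Row 1: "ajcco"
  Row 2: "jm"
First row length: 3

3


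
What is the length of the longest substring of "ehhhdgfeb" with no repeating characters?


Input: "ehhhdgfeb"
Sliding window (track last position of each char):
  Position 0 ('e'): window [0,0] length 1 -- new best
  Position 1 ('h'): window [0,1] length 2 -- new best
  Position 2 ('h'): repeat (last at 1), move window start to 2
  Position 2 ('h'): window [2,2] length 1
  Position 3 ('h'): repeat (last at 2), move window start to 3
  Position 3 ('h'): window [3,3] length 1
  Position 4 ('d'): window [3,4] length 2
  Position 5 ('g'): window [3,5] length 3 -- new best
  Position 6 ('f'): window [3,6] length 4 -- new best
  Position 7 ('e'): window [3,7] length 5 -- new best
  Position 8 ('b'): window [3,8] length 6 -- new best
Longest substring with no repeats: "hdgfeb" with length 6

6


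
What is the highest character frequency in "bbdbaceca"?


Input: bbdbaceca
Character counts:
  'a': 2
  'b': 3
  'c': 2
  'd': 1
  'e': 1
Maximum frequency: 3

3


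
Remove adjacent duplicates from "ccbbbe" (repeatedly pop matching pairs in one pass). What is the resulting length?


Input: ccbbbe
Stack-based adjacent duplicate removal:
  Read 'c': push. Stack: c
  Read 'c': matches stack top 'c' => pop. Stack: (empty)
  Read 'b': push. Stack: b
  Read 'b': matches stack top 'b' => pop. Stack: (empty)
  Read 'b': push. Stack: b
  Read 'e': push. Stack: be
Final stack: "be" (length 2)

2


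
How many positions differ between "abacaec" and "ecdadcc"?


Comparing "abacaec" and "ecdadcc" position by position:
  Position 0: 'a' vs 'e' => DIFFER
  Position 1: 'b' vs 'c' => DIFFER
  Position 2: 'a' vs 'd' => DIFFER
  Position 3: 'c' vs 'a' => DIFFER
  Position 4: 'a' vs 'd' => DIFFER
  Position 5: 'e' vs 'c' => DIFFER
  Position 6: 'c' vs 'c' => same
Positions that differ: 6

6


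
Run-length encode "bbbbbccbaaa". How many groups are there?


Input: bbbbbccbaaa
Scanning for consecutive runs:
  Group 1: 'b' x 5 (positions 0-4)
  Group 2: 'c' x 2 (positions 5-6)
  Group 3: 'b' x 1 (positions 7-7)
  Group 4: 'a' x 3 (positions 8-10)
Total groups: 4

4


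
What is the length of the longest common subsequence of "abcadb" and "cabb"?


LCS of "abcadb" and "cabb"
DP table:
           c    a    b    b
      0    0    0    0    0
  a   0    0    1    1    1
  b   0    0    1    2    2
  c   0    1    1    2    2
  a   0    1    2    2    2
  d   0    1    2    2    2
  b   0    1    2    3    3
LCS length = dp[6][4] = 3

3


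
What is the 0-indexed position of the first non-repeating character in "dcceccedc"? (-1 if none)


Input: dcceccedc
Character frequencies:
  'c': 5
  'd': 2
  'e': 2
Scanning left to right for freq == 1:
  Position 0 ('d'): freq=2, skip
  Position 1 ('c'): freq=5, skip
  Position 2 ('c'): freq=5, skip
  Position 3 ('e'): freq=2, skip
  Position 4 ('c'): freq=5, skip
  Position 5 ('c'): freq=5, skip
  Position 6 ('e'): freq=2, skip
  Position 7 ('d'): freq=2, skip
  Position 8 ('c'): freq=5, skip
  No unique character found => answer = -1

-1


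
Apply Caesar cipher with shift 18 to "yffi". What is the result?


Caesar cipher: shift "yffi" by 18
  'y' (pos 24) + 18 = pos 16 = 'q'
  'f' (pos 5) + 18 = pos 23 = 'x'
  'f' (pos 5) + 18 = pos 23 = 'x'
  'i' (pos 8) + 18 = pos 0 = 'a'
Result: qxxa

qxxa


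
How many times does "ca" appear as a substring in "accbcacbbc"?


Searching for "ca" in "accbcacbbc"
Scanning each position:
  Position 0: "ac" => no
  Position 1: "cc" => no
  Position 2: "cb" => no
  Position 3: "bc" => no
  Position 4: "ca" => MATCH
  Position 5: "ac" => no
  Position 6: "cb" => no
  Position 7: "bb" => no
  Position 8: "bc" => no
Total occurrences: 1

1


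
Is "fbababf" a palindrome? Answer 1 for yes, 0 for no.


Input: fbababf
Reversed: fbababf
  Compare pos 0 ('f') with pos 6 ('f'): match
  Compare pos 1 ('b') with pos 5 ('b'): match
  Compare pos 2 ('a') with pos 4 ('a'): match
Result: palindrome

1


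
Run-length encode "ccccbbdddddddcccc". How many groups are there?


Input: ccccbbdddddddcccc
Scanning for consecutive runs:
  Group 1: 'c' x 4 (positions 0-3)
  Group 2: 'b' x 2 (positions 4-5)
  Group 3: 'd' x 7 (positions 6-12)
  Group 4: 'c' x 4 (positions 13-16)
Total groups: 4

4


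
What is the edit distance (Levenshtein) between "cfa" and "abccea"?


Computing edit distance: "cfa" -> "abccea"
DP table:
           a    b    c    c    e    a
      0    1    2    3    4    5    6
  c   1    1    2    2    3    4    5
  f   2    2    2    3    3    4    5
  a   3    2    3    3    4    4    4
Edit distance = dp[3][6] = 4

4


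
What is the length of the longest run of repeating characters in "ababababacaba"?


Input: "ababababacaba"
Scanning for longest run:
  Position 1 ('b'): new char, reset run to 1
  Position 2 ('a'): new char, reset run to 1
  Position 3 ('b'): new char, reset run to 1
  Position 4 ('a'): new char, reset run to 1
  Position 5 ('b'): new char, reset run to 1
  Position 6 ('a'): new char, reset run to 1
  Position 7 ('b'): new char, reset run to 1
  Position 8 ('a'): new char, reset run to 1
  Position 9 ('c'): new char, reset run to 1
  Position 10 ('a'): new char, reset run to 1
  Position 11 ('b'): new char, reset run to 1
  Position 12 ('a'): new char, reset run to 1
Longest run: 'a' with length 1

1


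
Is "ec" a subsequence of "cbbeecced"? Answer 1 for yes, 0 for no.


Check if "ec" is a subsequence of "cbbeecced"
Greedy scan:
  Position 0 ('c'): no match needed
  Position 1 ('b'): no match needed
  Position 2 ('b'): no match needed
  Position 3 ('e'): matches sub[0] = 'e'
  Position 4 ('e'): no match needed
  Position 5 ('c'): matches sub[1] = 'c'
  Position 6 ('c'): no match needed
  Position 7 ('e'): no match needed
  Position 8 ('d'): no match needed
All 2 characters matched => is a subsequence

1


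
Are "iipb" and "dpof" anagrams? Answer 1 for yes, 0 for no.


Strings: "iipb", "dpof"
Sorted first:  biip
Sorted second: dfop
Differ at position 0: 'b' vs 'd' => not anagrams

0


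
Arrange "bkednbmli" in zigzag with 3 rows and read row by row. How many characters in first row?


Zigzag "bkednbmli" into 3 rows:
Placing characters:
  'b' => row 0
  'k' => row 1
  'e' => row 2
  'd' => row 1
  'n' => row 0
  'b' => row 1
  'm' => row 2
  'l' => row 1
  'i' => row 0
Rows:
  Row 0: "bni"
  Row 1: "kdbl"
  Row 2: "em"
First row length: 3

3


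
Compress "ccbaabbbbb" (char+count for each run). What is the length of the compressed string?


Input: ccbaabbbbb
Runs:
  'c' x 2 => "c2"
  'b' x 1 => "b1"
  'a' x 2 => "a2"
  'b' x 5 => "b5"
Compressed: "c2b1a2b5"
Compressed length: 8

8


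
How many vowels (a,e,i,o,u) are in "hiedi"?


Input: hiedi
Checking each character:
  'h' at position 0: consonant
  'i' at position 1: vowel (running total: 1)
  'e' at position 2: vowel (running total: 2)
  'd' at position 3: consonant
  'i' at position 4: vowel (running total: 3)
Total vowels: 3

3


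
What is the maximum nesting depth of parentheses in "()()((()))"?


Input: "()()((()))"
Tracking depth:
  Position 0 '(': depth becomes 1
  Position 1 ')': depth becomes 0
  Position 2 '(': depth becomes 1
  Position 3 ')': depth becomes 0
  Position 4 '(': depth becomes 1
  Position 5 '(': depth becomes 2
  Position 6 '(': depth becomes 3
  Position 7 ')': depth becomes 2
  Position 8 ')': depth becomes 1
  Position 9 ')': depth becomes 0
Maximum depth reached: 3

3


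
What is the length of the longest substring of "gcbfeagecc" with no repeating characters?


Input: "gcbfeagecc"
Sliding window (track last position of each char):
  Position 0 ('g'): window [0,0] length 1 -- new best
  Position 1 ('c'): window [0,1] length 2 -- new best
  Position 2 ('b'): window [0,2] length 3 -- new best
  Position 3 ('f'): window [0,3] length 4 -- new best
  Position 4 ('e'): window [0,4] length 5 -- new best
  Position 5 ('a'): window [0,5] length 6 -- new best
  Position 6 ('g'): repeat (last at 0), move window start to 1
  Position 6 ('g'): window [1,6] length 6
  Position 7 ('e'): repeat (last at 4), move window start to 5
  Position 7 ('e'): window [5,7] length 3
  Position 8 ('c'): window [5,8] length 4
  Position 9 ('c'): repeat (last at 8), move window start to 9
  Position 9 ('c'): window [9,9] length 1
Longest substring with no repeats: "gcbfea" with length 6

6


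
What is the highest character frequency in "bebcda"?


Input: bebcda
Character counts:
  'a': 1
  'b': 2
  'c': 1
  'd': 1
  'e': 1
Maximum frequency: 2

2


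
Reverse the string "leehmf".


Input: leehmf
Reading characters right to left:
  Position 5: 'f'
  Position 4: 'm'
  Position 3: 'h'
  Position 2: 'e'
  Position 1: 'e'
  Position 0: 'l'
Reversed: fmheel

fmheel


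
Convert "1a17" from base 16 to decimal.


Input: "1a17" in base 16
Positional expansion:
  Digit '1' (value 1) x 16^3 = 4096
  Digit 'a' (value 10) x 16^2 = 2560
  Digit '1' (value 1) x 16^1 = 16
  Digit '7' (value 7) x 16^0 = 7
Sum = 6679

6679


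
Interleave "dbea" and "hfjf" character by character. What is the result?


Interleaving "dbea" and "hfjf":
  Position 0: 'd' from first, 'h' from second => "dh"
  Position 1: 'b' from first, 'f' from second => "bf"
  Position 2: 'e' from first, 'j' from second => "ej"
  Position 3: 'a' from first, 'f' from second => "af"
Result: dhbfejaf

dhbfejaf


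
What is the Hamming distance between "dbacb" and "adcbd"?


Comparing "dbacb" and "adcbd" position by position:
  Position 0: 'd' vs 'a' => differ
  Position 1: 'b' vs 'd' => differ
  Position 2: 'a' vs 'c' => differ
  Position 3: 'c' vs 'b' => differ
  Position 4: 'b' vs 'd' => differ
Total differences (Hamming distance): 5

5


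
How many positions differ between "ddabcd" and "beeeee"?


Comparing "ddabcd" and "beeeee" position by position:
  Position 0: 'd' vs 'b' => DIFFER
  Position 1: 'd' vs 'e' => DIFFER
  Position 2: 'a' vs 'e' => DIFFER
  Position 3: 'b' vs 'e' => DIFFER
  Position 4: 'c' vs 'e' => DIFFER
  Position 5: 'd' vs 'e' => DIFFER
Positions that differ: 6

6


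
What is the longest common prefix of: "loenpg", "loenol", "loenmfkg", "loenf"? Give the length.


Words: loenpg, loenol, loenmfkg, loenf
  Position 0: all 'l' => match
  Position 1: all 'o' => match
  Position 2: all 'e' => match
  Position 3: all 'n' => match
  Position 4: ('p', 'o', 'm', 'f') => mismatch, stop
LCP = "loen" (length 4)

4


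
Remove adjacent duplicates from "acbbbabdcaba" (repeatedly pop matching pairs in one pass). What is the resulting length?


Input: acbbbabdcaba
Stack-based adjacent duplicate removal:
  Read 'a': push. Stack: a
  Read 'c': push. Stack: ac
  Read 'b': push. Stack: acb
  Read 'b': matches stack top 'b' => pop. Stack: ac
  Read 'b': push. Stack: acb
  Read 'a': push. Stack: acba
  Read 'b': push. Stack: acbab
  Read 'd': push. Stack: acbabd
  Read 'c': push. Stack: acbabdc
  Read 'a': push. Stack: acbabdca
  Read 'b': push. Stack: acbabdcab
  Read 'a': push. Stack: acbabdcaba
Final stack: "acbabdcaba" (length 10)

10


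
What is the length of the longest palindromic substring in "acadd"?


Input: "acadd"
Checking substrings for palindromes:
  [0:3] "aca" (len 3) => palindrome
  [3:5] "dd" (len 2) => palindrome
Longest palindromic substring: "aca" with length 3

3


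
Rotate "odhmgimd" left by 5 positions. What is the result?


Input: "odhmgimd", rotate left by 5
First 5 characters: "odhmg"
Remaining characters: "imd"
Concatenate remaining + first: "imd" + "odhmg" = "imdodhmg"

imdodhmg


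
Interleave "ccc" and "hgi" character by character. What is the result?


Interleaving "ccc" and "hgi":
  Position 0: 'c' from first, 'h' from second => "ch"
  Position 1: 'c' from first, 'g' from second => "cg"
  Position 2: 'c' from first, 'i' from second => "ci"
Result: chcgci

chcgci


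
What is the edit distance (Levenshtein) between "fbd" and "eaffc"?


Computing edit distance: "fbd" -> "eaffc"
DP table:
           e    a    f    f    c
      0    1    2    3    4    5
  f   1    1    2    2    3    4
  b   2    2    2    3    3    4
  d   3    3    3    3    4    4
Edit distance = dp[3][5] = 4

4


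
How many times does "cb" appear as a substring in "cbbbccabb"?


Searching for "cb" in "cbbbccabb"
Scanning each position:
  Position 0: "cb" => MATCH
  Position 1: "bb" => no
  Position 2: "bb" => no
  Position 3: "bc" => no
  Position 4: "cc" => no
  Position 5: "ca" => no
  Position 6: "ab" => no
  Position 7: "bb" => no
Total occurrences: 1

1


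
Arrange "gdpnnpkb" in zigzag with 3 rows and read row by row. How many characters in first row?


Zigzag "gdpnnpkb" into 3 rows:
Placing characters:
  'g' => row 0
  'd' => row 1
  'p' => row 2
  'n' => row 1
  'n' => row 0
  'p' => row 1
  'k' => row 2
  'b' => row 1
Rows:
  Row 0: "gn"
  Row 1: "dnpb"
  Row 2: "pk"
First row length: 2

2


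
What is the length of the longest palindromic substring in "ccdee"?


Input: "ccdee"
Checking substrings for palindromes:
  [0:2] "cc" (len 2) => palindrome
  [3:5] "ee" (len 2) => palindrome
Longest palindromic substring: "cc" with length 2

2


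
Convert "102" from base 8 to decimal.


Input: "102" in base 8
Positional expansion:
  Digit '1' (value 1) x 8^2 = 64
  Digit '0' (value 0) x 8^1 = 0
  Digit '2' (value 2) x 8^0 = 2
Sum = 66

66


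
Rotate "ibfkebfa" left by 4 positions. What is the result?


Input: "ibfkebfa", rotate left by 4
First 4 characters: "ibfk"
Remaining characters: "ebfa"
Concatenate remaining + first: "ebfa" + "ibfk" = "ebfaibfk"

ebfaibfk


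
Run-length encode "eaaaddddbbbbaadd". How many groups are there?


Input: eaaaddddbbbbaadd
Scanning for consecutive runs:
  Group 1: 'e' x 1 (positions 0-0)
  Group 2: 'a' x 3 (positions 1-3)
  Group 3: 'd' x 4 (positions 4-7)
  Group 4: 'b' x 4 (positions 8-11)
  Group 5: 'a' x 2 (positions 12-13)
  Group 6: 'd' x 2 (positions 14-15)
Total groups: 6

6


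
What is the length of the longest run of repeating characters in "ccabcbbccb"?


Input: "ccabcbbccb"
Scanning for longest run:
  Position 1 ('c'): continues run of 'c', length=2
  Position 2 ('a'): new char, reset run to 1
  Position 3 ('b'): new char, reset run to 1
  Position 4 ('c'): new char, reset run to 1
  Position 5 ('b'): new char, reset run to 1
  Position 6 ('b'): continues run of 'b', length=2
  Position 7 ('c'): new char, reset run to 1
  Position 8 ('c'): continues run of 'c', length=2
  Position 9 ('b'): new char, reset run to 1
Longest run: 'c' with length 2

2


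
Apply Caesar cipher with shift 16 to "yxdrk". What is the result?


Caesar cipher: shift "yxdrk" by 16
  'y' (pos 24) + 16 = pos 14 = 'o'
  'x' (pos 23) + 16 = pos 13 = 'n'
  'd' (pos 3) + 16 = pos 19 = 't'
  'r' (pos 17) + 16 = pos 7 = 'h'
  'k' (pos 10) + 16 = pos 0 = 'a'
Result: ontha

ontha


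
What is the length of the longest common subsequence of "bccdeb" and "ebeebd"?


LCS of "bccdeb" and "ebeebd"
DP table:
           e    b    e    e    b    d
      0    0    0    0    0    0    0
  b   0    0    1    1    1    1    1
  c   0    0    1    1    1    1    1
  c   0    0    1    1    1    1    1
  d   0    0    1    1    1    1    2
  e   0    1    1    2    2    2    2
  b   0    1    2    2    2    3    3
LCS length = dp[6][6] = 3

3


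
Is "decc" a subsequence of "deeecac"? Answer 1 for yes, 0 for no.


Check if "decc" is a subsequence of "deeecac"
Greedy scan:
  Position 0 ('d'): matches sub[0] = 'd'
  Position 1 ('e'): matches sub[1] = 'e'
  Position 2 ('e'): no match needed
  Position 3 ('e'): no match needed
  Position 4 ('c'): matches sub[2] = 'c'
  Position 5 ('a'): no match needed
  Position 6 ('c'): matches sub[3] = 'c'
All 4 characters matched => is a subsequence

1


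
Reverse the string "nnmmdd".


Input: nnmmdd
Reading characters right to left:
  Position 5: 'd'
  Position 4: 'd'
  Position 3: 'm'
  Position 2: 'm'
  Position 1: 'n'
  Position 0: 'n'
Reversed: ddmmnn

ddmmnn


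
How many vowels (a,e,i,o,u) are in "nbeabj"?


Input: nbeabj
Checking each character:
  'n' at position 0: consonant
  'b' at position 1: consonant
  'e' at position 2: vowel (running total: 1)
  'a' at position 3: vowel (running total: 2)
  'b' at position 4: consonant
  'j' at position 5: consonant
Total vowels: 2

2


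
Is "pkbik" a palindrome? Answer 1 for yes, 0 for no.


Input: pkbik
Reversed: kibkp
  Compare pos 0 ('p') with pos 4 ('k'): MISMATCH
  Compare pos 1 ('k') with pos 3 ('i'): MISMATCH
Result: not a palindrome

0


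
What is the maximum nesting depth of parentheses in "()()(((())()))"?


Input: "()()(((())()))"
Tracking depth:
  Position 0 '(': depth becomes 1
  Position 1 ')': depth becomes 0
  Position 2 '(': depth becomes 1
  Position 3 ')': depth becomes 0
  Position 4 '(': depth becomes 1
  Position 5 '(': depth becomes 2
  Position 6 '(': depth becomes 3
  Position 7 '(': depth becomes 4
  Position 8 ')': depth becomes 3
  Position 9 ')': depth becomes 2
  Position 10 '(': depth becomes 3
  Position 11 ')': depth becomes 2
  Position 12 ')': depth becomes 1
  Position 13 ')': depth becomes 0
Maximum depth reached: 4

4


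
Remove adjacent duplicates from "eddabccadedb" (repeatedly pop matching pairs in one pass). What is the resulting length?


Input: eddabccadedb
Stack-based adjacent duplicate removal:
  Read 'e': push. Stack: e
  Read 'd': push. Stack: ed
  Read 'd': matches stack top 'd' => pop. Stack: e
  Read 'a': push. Stack: ea
  Read 'b': push. Stack: eab
  Read 'c': push. Stack: eabc
  Read 'c': matches stack top 'c' => pop. Stack: eab
  Read 'a': push. Stack: eaba
  Read 'd': push. Stack: eabad
  Read 'e': push. Stack: eabade
  Read 'd': push. Stack: eabaded
  Read 'b': push. Stack: eabadedb
Final stack: "eabadedb" (length 8)

8


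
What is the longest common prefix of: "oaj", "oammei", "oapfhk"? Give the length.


Words: oaj, oammei, oapfhk
  Position 0: all 'o' => match
  Position 1: all 'a' => match
  Position 2: ('j', 'm', 'p') => mismatch, stop
LCP = "oa" (length 2)

2


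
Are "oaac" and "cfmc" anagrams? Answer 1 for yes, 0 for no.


Strings: "oaac", "cfmc"
Sorted first:  aaco
Sorted second: ccfm
Differ at position 0: 'a' vs 'c' => not anagrams

0


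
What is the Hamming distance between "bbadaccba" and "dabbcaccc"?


Comparing "bbadaccba" and "dabbcaccc" position by position:
  Position 0: 'b' vs 'd' => differ
  Position 1: 'b' vs 'a' => differ
  Position 2: 'a' vs 'b' => differ
  Position 3: 'd' vs 'b' => differ
  Position 4: 'a' vs 'c' => differ
  Position 5: 'c' vs 'a' => differ
  Position 6: 'c' vs 'c' => same
  Position 7: 'b' vs 'c' => differ
  Position 8: 'a' vs 'c' => differ
Total differences (Hamming distance): 8

8


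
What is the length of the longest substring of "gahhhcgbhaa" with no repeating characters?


Input: "gahhhcgbhaa"
Sliding window (track last position of each char):
  Position 0 ('g'): window [0,0] length 1 -- new best
  Position 1 ('a'): window [0,1] length 2 -- new best
  Position 2 ('h'): window [0,2] length 3 -- new best
  Position 3 ('h'): repeat (last at 2), move window start to 3
  Position 3 ('h'): window [3,3] length 1
  Position 4 ('h'): repeat (last at 3), move window start to 4
  Position 4 ('h'): window [4,4] length 1
  Position 5 ('c'): window [4,5] length 2
  Position 6 ('g'): window [4,6] length 3
  Position 7 ('b'): window [4,7] length 4 -- new best
  Position 8 ('h'): repeat (last at 4), move window start to 5
  Position 8 ('h'): window [5,8] length 4
  Position 9 ('a'): window [5,9] length 5 -- new best
  Position 10 ('a'): repeat (last at 9), move window start to 10
  Position 10 ('a'): window [10,10] length 1
Longest substring with no repeats: "cgbha" with length 5

5


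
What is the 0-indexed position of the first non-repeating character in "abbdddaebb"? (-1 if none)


Input: abbdddaebb
Character frequencies:
  'a': 2
  'b': 4
  'd': 3
  'e': 1
Scanning left to right for freq == 1:
  Position 0 ('a'): freq=2, skip
  Position 1 ('b'): freq=4, skip
  Position 2 ('b'): freq=4, skip
  Position 3 ('d'): freq=3, skip
  Position 4 ('d'): freq=3, skip
  Position 5 ('d'): freq=3, skip
  Position 6 ('a'): freq=2, skip
  Position 7 ('e'): unique! => answer = 7

7


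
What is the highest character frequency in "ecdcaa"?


Input: ecdcaa
Character counts:
  'a': 2
  'c': 2
  'd': 1
  'e': 1
Maximum frequency: 2

2


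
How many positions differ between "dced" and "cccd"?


Comparing "dced" and "cccd" position by position:
  Position 0: 'd' vs 'c' => DIFFER
  Position 1: 'c' vs 'c' => same
  Position 2: 'e' vs 'c' => DIFFER
  Position 3: 'd' vs 'd' => same
Positions that differ: 2

2


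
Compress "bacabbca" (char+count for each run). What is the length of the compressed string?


Input: bacabbca
Runs:
  'b' x 1 => "b1"
  'a' x 1 => "a1"
  'c' x 1 => "c1"
  'a' x 1 => "a1"
  'b' x 2 => "b2"
  'c' x 1 => "c1"
  'a' x 1 => "a1"
Compressed: "b1a1c1a1b2c1a1"
Compressed length: 14

14


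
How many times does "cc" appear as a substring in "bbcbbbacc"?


Searching for "cc" in "bbcbbbacc"
Scanning each position:
  Position 0: "bb" => no
  Position 1: "bc" => no
  Position 2: "cb" => no
  Position 3: "bb" => no
  Position 4: "bb" => no
  Position 5: "ba" => no
  Position 6: "ac" => no
  Position 7: "cc" => MATCH
Total occurrences: 1

1


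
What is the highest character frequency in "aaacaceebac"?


Input: aaacaceebac
Character counts:
  'a': 5
  'b': 1
  'c': 3
  'e': 2
Maximum frequency: 5

5


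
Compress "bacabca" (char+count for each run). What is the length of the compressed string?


Input: bacabca
Runs:
  'b' x 1 => "b1"
  'a' x 1 => "a1"
  'c' x 1 => "c1"
  'a' x 1 => "a1"
  'b' x 1 => "b1"
  'c' x 1 => "c1"
  'a' x 1 => "a1"
Compressed: "b1a1c1a1b1c1a1"
Compressed length: 14

14


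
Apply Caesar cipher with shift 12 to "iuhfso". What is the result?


Caesar cipher: shift "iuhfso" by 12
  'i' (pos 8) + 12 = pos 20 = 'u'
  'u' (pos 20) + 12 = pos 6 = 'g'
  'h' (pos 7) + 12 = pos 19 = 't'
  'f' (pos 5) + 12 = pos 17 = 'r'
  's' (pos 18) + 12 = pos 4 = 'e'
  'o' (pos 14) + 12 = pos 0 = 'a'
Result: ugtrea

ugtrea


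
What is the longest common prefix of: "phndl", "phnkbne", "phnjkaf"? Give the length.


Words: phndl, phnkbne, phnjkaf
  Position 0: all 'p' => match
  Position 1: all 'h' => match
  Position 2: all 'n' => match
  Position 3: ('d', 'k', 'j') => mismatch, stop
LCP = "phn" (length 3)

3


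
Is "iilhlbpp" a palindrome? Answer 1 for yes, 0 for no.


Input: iilhlbpp
Reversed: ppblhlii
  Compare pos 0 ('i') with pos 7 ('p'): MISMATCH
  Compare pos 1 ('i') with pos 6 ('p'): MISMATCH
  Compare pos 2 ('l') with pos 5 ('b'): MISMATCH
  Compare pos 3 ('h') with pos 4 ('l'): MISMATCH
Result: not a palindrome

0


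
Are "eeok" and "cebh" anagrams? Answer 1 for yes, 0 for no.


Strings: "eeok", "cebh"
Sorted first:  eeko
Sorted second: bceh
Differ at position 0: 'e' vs 'b' => not anagrams

0


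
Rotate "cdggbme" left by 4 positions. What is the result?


Input: "cdggbme", rotate left by 4
First 4 characters: "cdgg"
Remaining characters: "bme"
Concatenate remaining + first: "bme" + "cdgg" = "bmecdgg"

bmecdgg


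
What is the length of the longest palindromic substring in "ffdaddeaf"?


Input: "ffdaddeaf"
Checking substrings for palindromes:
  [2:5] "dad" (len 3) => palindrome
  [0:2] "ff" (len 2) => palindrome
  [4:6] "dd" (len 2) => palindrome
Longest palindromic substring: "dad" with length 3

3


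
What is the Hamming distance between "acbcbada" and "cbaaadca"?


Comparing "acbcbada" and "cbaaadca" position by position:
  Position 0: 'a' vs 'c' => differ
  Position 1: 'c' vs 'b' => differ
  Position 2: 'b' vs 'a' => differ
  Position 3: 'c' vs 'a' => differ
  Position 4: 'b' vs 'a' => differ
  Position 5: 'a' vs 'd' => differ
  Position 6: 'd' vs 'c' => differ
  Position 7: 'a' vs 'a' => same
Total differences (Hamming distance): 7

7


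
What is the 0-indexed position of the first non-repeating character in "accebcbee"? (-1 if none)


Input: accebcbee
Character frequencies:
  'a': 1
  'b': 2
  'c': 3
  'e': 3
Scanning left to right for freq == 1:
  Position 0 ('a'): unique! => answer = 0

0


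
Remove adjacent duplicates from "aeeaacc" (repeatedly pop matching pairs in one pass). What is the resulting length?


Input: aeeaacc
Stack-based adjacent duplicate removal:
  Read 'a': push. Stack: a
  Read 'e': push. Stack: ae
  Read 'e': matches stack top 'e' => pop. Stack: a
  Read 'a': matches stack top 'a' => pop. Stack: (empty)
  Read 'a': push. Stack: a
  Read 'c': push. Stack: ac
  Read 'c': matches stack top 'c' => pop. Stack: a
Final stack: "a" (length 1)

1


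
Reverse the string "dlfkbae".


Input: dlfkbae
Reading characters right to left:
  Position 6: 'e'
  Position 5: 'a'
  Position 4: 'b'
  Position 3: 'k'
  Position 2: 'f'
  Position 1: 'l'
  Position 0: 'd'
Reversed: eabkfld

eabkfld


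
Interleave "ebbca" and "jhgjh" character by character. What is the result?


Interleaving "ebbca" and "jhgjh":
  Position 0: 'e' from first, 'j' from second => "ej"
  Position 1: 'b' from first, 'h' from second => "bh"
  Position 2: 'b' from first, 'g' from second => "bg"
  Position 3: 'c' from first, 'j' from second => "cj"
  Position 4: 'a' from first, 'h' from second => "ah"
Result: ejbhbgcjah

ejbhbgcjah


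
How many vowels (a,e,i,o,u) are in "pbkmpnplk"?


Input: pbkmpnplk
Checking each character:
  'p' at position 0: consonant
  'b' at position 1: consonant
  'k' at position 2: consonant
  'm' at position 3: consonant
  'p' at position 4: consonant
  'n' at position 5: consonant
  'p' at position 6: consonant
  'l' at position 7: consonant
  'k' at position 8: consonant
Total vowels: 0

0


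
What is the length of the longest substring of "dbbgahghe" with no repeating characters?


Input: "dbbgahghe"
Sliding window (track last position of each char):
  Position 0 ('d'): window [0,0] length 1 -- new best
  Position 1 ('b'): window [0,1] length 2 -- new best
  Position 2 ('b'): repeat (last at 1), move window start to 2
  Position 2 ('b'): window [2,2] length 1
  Position 3 ('g'): window [2,3] length 2
  Position 4 ('a'): window [2,4] length 3 -- new best
  Position 5 ('h'): window [2,5] length 4 -- new best
  Position 6 ('g'): repeat (last at 3), move window start to 4
  Position 6 ('g'): window [4,6] length 3
  Position 7 ('h'): repeat (last at 5), move window start to 6
  Position 7 ('h'): window [6,7] length 2
  Position 8 ('e'): window [6,8] length 3
Longest substring with no repeats: "bgah" with length 4

4


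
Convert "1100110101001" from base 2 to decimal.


Input: "1100110101001" in base 2
Positional expansion:
  Digit '1' (value 1) x 2^12 = 4096
  Digit '1' (value 1) x 2^11 = 2048
  Digit '0' (value 0) x 2^10 = 0
  Digit '0' (value 0) x 2^9 = 0
  Digit '1' (value 1) x 2^8 = 256
  Digit '1' (value 1) x 2^7 = 128
  Digit '0' (value 0) x 2^6 = 0
  Digit '1' (value 1) x 2^5 = 32
  Digit '0' (value 0) x 2^4 = 0
  Digit '1' (value 1) x 2^3 = 8
  Digit '0' (value 0) x 2^2 = 0
  Digit '0' (value 0) x 2^1 = 0
  Digit '1' (value 1) x 2^0 = 1
Sum = 6569

6569


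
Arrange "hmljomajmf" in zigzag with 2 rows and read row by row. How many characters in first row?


Zigzag "hmljomajmf" into 2 rows:
Placing characters:
  'h' => row 0
  'm' => row 1
  'l' => row 0
  'j' => row 1
  'o' => row 0
  'm' => row 1
  'a' => row 0
  'j' => row 1
  'm' => row 0
  'f' => row 1
Rows:
  Row 0: "hloam"
  Row 1: "mjmjf"
First row length: 5

5


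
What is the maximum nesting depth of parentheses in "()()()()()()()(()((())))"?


Input: "()()()()()()()(()((())))"
Tracking depth:
  Position 0 '(': depth becomes 1
  Position 1 ')': depth becomes 0
  Position 2 '(': depth becomes 1
  Position 3 ')': depth becomes 0
  Position 4 '(': depth becomes 1
  Position 5 ')': depth becomes 0
  Position 6 '(': depth becomes 1
  Position 7 ')': depth becomes 0
  Position 8 '(': depth becomes 1
  Position 9 ')': depth becomes 0
  Position 10 '(': depth becomes 1
  Position 11 ')': depth becomes 0
  Position 12 '(': depth becomes 1
  Position 13 ')': depth becomes 0
  Position 14 '(': depth becomes 1
  Position 15 '(': depth becomes 2
  Position 16 ')': depth becomes 1
  Position 17 '(': depth becomes 2
  Position 18 '(': depth becomes 3
  Position 19 '(': depth becomes 4
  Position 20 ')': depth becomes 3
  Position 21 ')': depth becomes 2
  Position 22 ')': depth becomes 1
  Position 23 ')': depth becomes 0
Maximum depth reached: 4

4


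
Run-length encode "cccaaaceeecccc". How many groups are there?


Input: cccaaaceeecccc
Scanning for consecutive runs:
  Group 1: 'c' x 3 (positions 0-2)
  Group 2: 'a' x 3 (positions 3-5)
  Group 3: 'c' x 1 (positions 6-6)
  Group 4: 'e' x 3 (positions 7-9)
  Group 5: 'c' x 4 (positions 10-13)
Total groups: 5

5


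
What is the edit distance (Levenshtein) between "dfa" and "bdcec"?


Computing edit distance: "dfa" -> "bdcec"
DP table:
           b    d    c    e    c
      0    1    2    3    4    5
  d   1    1    1    2    3    4
  f   2    2    2    2    3    4
  a   3    3    3    3    3    4
Edit distance = dp[3][5] = 4

4


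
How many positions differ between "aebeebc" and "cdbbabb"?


Comparing "aebeebc" and "cdbbabb" position by position:
  Position 0: 'a' vs 'c' => DIFFER
  Position 1: 'e' vs 'd' => DIFFER
  Position 2: 'b' vs 'b' => same
  Position 3: 'e' vs 'b' => DIFFER
  Position 4: 'e' vs 'a' => DIFFER
  Position 5: 'b' vs 'b' => same
  Position 6: 'c' vs 'b' => DIFFER
Positions that differ: 5

5


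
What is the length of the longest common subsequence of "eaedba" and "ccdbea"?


LCS of "eaedba" and "ccdbea"
DP table:
           c    c    d    b    e    a
      0    0    0    0    0    0    0
  e   0    0    0    0    0    1    1
  a   0    0    0    0    0    1    2
  e   0    0    0    0    0    1    2
  d   0    0    0    1    1    1    2
  b   0    0    0    1    2    2    2
  a   0    0    0    1    2    2    3
LCS length = dp[6][6] = 3

3


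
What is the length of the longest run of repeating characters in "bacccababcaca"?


Input: "bacccababcaca"
Scanning for longest run:
  Position 1 ('a'): new char, reset run to 1
  Position 2 ('c'): new char, reset run to 1
  Position 3 ('c'): continues run of 'c', length=2
  Position 4 ('c'): continues run of 'c', length=3
  Position 5 ('a'): new char, reset run to 1
  Position 6 ('b'): new char, reset run to 1
  Position 7 ('a'): new char, reset run to 1
  Position 8 ('b'): new char, reset run to 1
  Position 9 ('c'): new char, reset run to 1
  Position 10 ('a'): new char, reset run to 1
  Position 11 ('c'): new char, reset run to 1
  Position 12 ('a'): new char, reset run to 1
Longest run: 'c' with length 3

3


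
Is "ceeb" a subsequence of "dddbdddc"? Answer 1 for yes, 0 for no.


Check if "ceeb" is a subsequence of "dddbdddc"
Greedy scan:
  Position 0 ('d'): no match needed
  Position 1 ('d'): no match needed
  Position 2 ('d'): no match needed
  Position 3 ('b'): no match needed
  Position 4 ('d'): no match needed
  Position 5 ('d'): no match needed
  Position 6 ('d'): no match needed
  Position 7 ('c'): matches sub[0] = 'c'
Only matched 1/4 characters => not a subsequence

0


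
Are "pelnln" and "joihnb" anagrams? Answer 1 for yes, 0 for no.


Strings: "pelnln", "joihnb"
Sorted first:  ellnnp
Sorted second: bhijno
Differ at position 0: 'e' vs 'b' => not anagrams

0


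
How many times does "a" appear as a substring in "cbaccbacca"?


Searching for "a" in "cbaccbacca"
Scanning each position:
  Position 0: "c" => no
  Position 1: "b" => no
  Position 2: "a" => MATCH
  Position 3: "c" => no
  Position 4: "c" => no
  Position 5: "b" => no
  Position 6: "a" => MATCH
  Position 7: "c" => no
  Position 8: "c" => no
  Position 9: "a" => MATCH
Total occurrences: 3

3


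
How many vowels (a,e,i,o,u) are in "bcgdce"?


Input: bcgdce
Checking each character:
  'b' at position 0: consonant
  'c' at position 1: consonant
  'g' at position 2: consonant
  'd' at position 3: consonant
  'c' at position 4: consonant
  'e' at position 5: vowel (running total: 1)
Total vowels: 1

1
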